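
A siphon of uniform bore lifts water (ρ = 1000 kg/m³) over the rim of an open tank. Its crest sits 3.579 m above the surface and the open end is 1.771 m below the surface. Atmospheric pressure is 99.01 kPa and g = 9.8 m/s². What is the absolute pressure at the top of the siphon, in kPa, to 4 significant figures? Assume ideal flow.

46.58 kPa

From the surface to the outlet (both open to atmosphere, surface at rest): v = √(2g·h_out) = √(2·9.8·1.771) = 5.892 m/s.
Continuity keeps v the same throughout the tube; from surface to crest, P_atm + 0 = P_top + ½ρv² + ρg·h_top.
P_top = 99010 − ½·1000·5.892² − 1000·9.8·3.579 = 46580 Pa.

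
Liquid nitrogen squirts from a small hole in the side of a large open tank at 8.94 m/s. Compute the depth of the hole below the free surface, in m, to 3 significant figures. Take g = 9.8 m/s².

For a small hole in a large open tank, ½v² = gh, giving h = v²/(2g).
h = 8.94²/(2·9.8) = 79.9/19.60 = 4.08 m.

h ≈ 4.08 m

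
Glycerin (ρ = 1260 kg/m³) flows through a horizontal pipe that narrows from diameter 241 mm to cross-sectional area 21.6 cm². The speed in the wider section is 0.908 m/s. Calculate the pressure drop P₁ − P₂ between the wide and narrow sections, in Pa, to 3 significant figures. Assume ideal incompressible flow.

ΔP = 231000 Pa

By continuity, v₂ = v₁·A₁/A₂ = 0.908·(456/21.6) = 19.2 m/s.
The pipe is horizontal, so Bernoulli reduces to P₁ + ½ρv₁² = P₂ + ½ρv₂².
P₁ − P₂ = ½·1260·(19.2² − 0.908²) = ½·1260·367 = 231000 Pa.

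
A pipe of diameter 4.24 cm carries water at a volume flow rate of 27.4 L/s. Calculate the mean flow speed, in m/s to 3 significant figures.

v ≈ 19.4 m/s

Q = 27.4 L/s = 0.0274 m³/s.
v = Q/A = 0.0274 / 0.00141 = 19.4 m/s.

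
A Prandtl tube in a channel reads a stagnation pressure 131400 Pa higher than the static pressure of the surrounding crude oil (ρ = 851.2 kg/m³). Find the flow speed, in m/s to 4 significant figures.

At the stagnation point the flow is brought to rest, so Bernoulli gives P_stag − P_static = ½ρv².
v = √(2ΔP/ρ) = √(2·131400/851.2) = 17.57 m/s.

17.57 m/s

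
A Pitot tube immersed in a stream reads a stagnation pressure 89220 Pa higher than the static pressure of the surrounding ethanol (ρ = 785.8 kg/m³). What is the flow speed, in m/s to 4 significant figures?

15.07 m/s

At the stagnation point the flow is brought to rest, so Bernoulli gives P_stag − P_static = ½ρv².
v = √(2ΔP/ρ) = √(2·89220/785.8) = 15.07 m/s.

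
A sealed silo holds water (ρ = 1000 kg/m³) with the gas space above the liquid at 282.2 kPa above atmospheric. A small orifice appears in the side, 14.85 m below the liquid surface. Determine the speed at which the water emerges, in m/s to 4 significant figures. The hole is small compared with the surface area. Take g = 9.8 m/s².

Take point 1 at the surface (v₁ ≈ 0) and point 2 at the hole (at atmospheric pressure). Bernoulli: P₁ + ρg h = P_atm + ½ρv₂².
With P₁ − P_atm = 282200 Pa, v₂ = √(2gh + 2ΔP/ρ) = √(2·9.8·14.85 + 2·282200/1000) = 29.25 m/s.

v = 29.25 m/s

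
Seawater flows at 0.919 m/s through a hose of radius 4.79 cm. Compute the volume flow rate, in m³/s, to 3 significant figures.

Q = A·v = 0.00721 m² × 0.919 m/s = 0.00662 m³/s.

Q ≈ 0.00662 m³/s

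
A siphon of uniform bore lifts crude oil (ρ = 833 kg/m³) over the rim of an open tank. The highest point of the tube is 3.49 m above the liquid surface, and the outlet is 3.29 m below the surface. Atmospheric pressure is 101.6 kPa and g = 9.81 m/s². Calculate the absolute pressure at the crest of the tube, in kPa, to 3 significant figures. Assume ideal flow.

P_top ≈ 46.2 kPa

From the surface to the outlet (both open to atmosphere, surface at rest): v = √(2g·h_out) = √(2·9.81·3.29) = 8.03 m/s.
The bore is uniform, so the speed at the crest is the same v. Bernoulli surface→crest: P_atm = P_top + ½ρv² + ρg·h_top.
P_top = 101600 − ½·833·8.03² − 833·9.81·3.49 = 46200 Pa.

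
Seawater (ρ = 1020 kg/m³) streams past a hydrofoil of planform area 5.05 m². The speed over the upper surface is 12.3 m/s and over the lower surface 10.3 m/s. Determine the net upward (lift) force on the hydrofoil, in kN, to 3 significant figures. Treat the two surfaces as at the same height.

From P + ½ρv² = const at equal height, P_low − P_up = ½ρ(v_up² − v_low²).
ΔP = ½·1020·(12.3² − 10.3²) = 23100 Pa.
Lift = ΔP · A = 23100 × 5.05 = 116000 N.

F ≈ 116 kN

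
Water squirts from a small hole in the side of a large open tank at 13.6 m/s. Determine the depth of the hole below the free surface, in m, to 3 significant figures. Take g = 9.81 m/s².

h ≈ 9.43 m

Inverting v = √(2gh) gives h = v² / 2g.
h = 13.6²/(2·9.81) = 185/19.62 = 9.43 m.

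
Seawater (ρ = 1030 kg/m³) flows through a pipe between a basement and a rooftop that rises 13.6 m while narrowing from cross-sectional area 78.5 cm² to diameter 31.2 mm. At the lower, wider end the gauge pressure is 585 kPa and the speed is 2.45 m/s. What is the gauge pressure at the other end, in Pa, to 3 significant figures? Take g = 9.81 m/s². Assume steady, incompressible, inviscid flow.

The volume flow rate is constant, so v₂ = (A₁/A₂)v₁ = (78.5/7.65)·2.45 = 25.2 m/s.
Energy conservation along the streamline gives P₂ = P₁ − ½ρ(v₂² − v₁²) − ρg(h₂ − h₁).
P₂ = 585000 + ½·1030·(2.45² − 25.2²) − 1030·9.81·(+13.6) = 585000 + (-323000) − (137000) = 125000 Pa.

P₂ ≈ 125000 Pa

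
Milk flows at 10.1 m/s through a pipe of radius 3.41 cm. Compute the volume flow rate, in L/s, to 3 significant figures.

Q = A·v = 0.00365 m² × 10.1 m/s = 0.0369 m³/s.
Converting: 0.0369 m³/s × 1000 = 36.9 L/s.

Q = 36.9 L/s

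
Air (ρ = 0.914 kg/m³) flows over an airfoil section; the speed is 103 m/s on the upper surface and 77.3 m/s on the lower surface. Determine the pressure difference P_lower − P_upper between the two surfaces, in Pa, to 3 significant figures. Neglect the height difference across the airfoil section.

With negligible Δh, P + ½ρv² is constant, so P_low − P_up = ½ρ(v_up² − v_low²).
ΔP = ½·0.914·(103² − 77.3²) = 2120 Pa.

2120 Pa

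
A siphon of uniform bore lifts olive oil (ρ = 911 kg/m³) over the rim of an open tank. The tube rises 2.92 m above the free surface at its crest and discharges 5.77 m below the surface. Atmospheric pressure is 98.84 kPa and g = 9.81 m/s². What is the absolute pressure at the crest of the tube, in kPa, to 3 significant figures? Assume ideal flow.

Bernoulli surface→outlet gives ½v² = g·h_out, so v = √(2·9.81·5.77) = 10.6 m/s.
Continuity keeps v the same throughout the tube; from surface to crest, P_atm + 0 = P_top + ½ρv² + ρg·h_top.
P_top = 98840 − ½·911·10.6² − 911·9.81·2.92 = 21200 Pa.

P_top = 21.2 kPa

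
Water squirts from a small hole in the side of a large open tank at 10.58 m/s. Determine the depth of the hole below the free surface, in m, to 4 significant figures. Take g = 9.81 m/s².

h ≈ 5.705 m

Inverting v = √(2gh) gives h = v² / 2g.
h = 10.58²/(2·9.81) = 111.9/19.62 = 5.705 m.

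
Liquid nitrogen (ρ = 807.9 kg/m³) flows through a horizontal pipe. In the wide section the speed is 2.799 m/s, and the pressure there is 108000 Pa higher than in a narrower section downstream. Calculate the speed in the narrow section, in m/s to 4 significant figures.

v₂ ≈ 16.59 m/s

With h₁ = h₂, rearranging Bernoulli gives v₂ = √(v₁² + 2ΔP/ρ).
v₂ = √(2.799² + 2·108000/807.9) = √(7.834 + 267.4) = 16.59 m/s.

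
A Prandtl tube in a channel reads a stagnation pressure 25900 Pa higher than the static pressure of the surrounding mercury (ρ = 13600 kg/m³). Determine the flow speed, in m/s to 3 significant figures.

1.95 m/s

Bernoulli between the free stream and the stagnation point: ½ρv² = P_stag − P_static.
v = √(2ΔP/ρ) = √(2·25900/13600) = 1.95 m/s.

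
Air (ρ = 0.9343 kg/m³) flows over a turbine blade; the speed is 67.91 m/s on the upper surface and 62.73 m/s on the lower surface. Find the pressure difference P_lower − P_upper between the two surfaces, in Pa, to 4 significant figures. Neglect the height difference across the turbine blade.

With negligible Δh, P + ½ρv² is constant, so P_low − P_up = ½ρ(v_up² − v_low²).
ΔP = ½·0.9343·(67.91² − 62.73²) = 316.1 Pa.

ΔP ≈ 316.1 Pa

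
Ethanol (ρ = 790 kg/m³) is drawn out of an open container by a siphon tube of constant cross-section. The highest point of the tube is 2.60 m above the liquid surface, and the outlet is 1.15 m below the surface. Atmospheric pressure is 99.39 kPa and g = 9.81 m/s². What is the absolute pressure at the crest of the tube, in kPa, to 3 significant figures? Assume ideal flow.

From the surface to the outlet (both open to atmosphere, surface at rest): v = √(2g·h_out) = √(2·9.81·1.15) = 4.75 m/s.
Continuity keeps v the same throughout the tube; from surface to crest, P_atm + 0 = P_top + ½ρv² + ρg·h_top.
P_top = 99390 − ½·790·4.75² − 790·9.81·2.60 = 70300 Pa.

P_top ≈ 70.3 kPa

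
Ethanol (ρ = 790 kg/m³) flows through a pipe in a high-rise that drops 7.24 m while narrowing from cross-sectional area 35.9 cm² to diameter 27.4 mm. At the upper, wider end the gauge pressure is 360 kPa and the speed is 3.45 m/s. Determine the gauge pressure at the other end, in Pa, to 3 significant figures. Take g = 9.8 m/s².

By continuity, v₂ = v₁·A₁/A₂ = 3.45·(35.9/5.90) = 21.0 m/s.
Energy conservation along the streamline gives P₂ = P₁ − ½ρ(v₂² − v₁²) − ρg(h₂ − h₁).
P₂ = 360000 + ½·790·(3.45² − 21.0²) − 790·9.8·(−7.24) = 360000 + (-170000) − (-56100) = 246000 Pa.

P₂ = 246000 Pa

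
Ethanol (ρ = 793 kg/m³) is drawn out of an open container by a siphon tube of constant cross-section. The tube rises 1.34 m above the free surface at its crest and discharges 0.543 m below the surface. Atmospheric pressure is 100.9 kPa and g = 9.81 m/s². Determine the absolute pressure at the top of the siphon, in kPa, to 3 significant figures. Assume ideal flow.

P_top ≈ 86.3 kPa

From the surface to the outlet (both open to atmosphere, surface at rest): v = √(2g·h_out) = √(2·9.81·0.543) = 3.26 m/s.
The bore is uniform, so the speed at the crest is the same v. Bernoulli surface→crest: P_atm = P_top + ½ρv² + ρg·h_top.
P_top = 100900 − ½·793·3.26² − 793·9.81·1.34 = 86300 Pa.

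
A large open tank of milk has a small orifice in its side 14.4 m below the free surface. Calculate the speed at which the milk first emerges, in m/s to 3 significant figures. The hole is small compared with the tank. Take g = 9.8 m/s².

Bernoulli from surface to hole (P equal, v_surface ≈ 0): v = √(2gh) = √(2×9.8×14.4) = 16.8 m/s.

16.8 m/s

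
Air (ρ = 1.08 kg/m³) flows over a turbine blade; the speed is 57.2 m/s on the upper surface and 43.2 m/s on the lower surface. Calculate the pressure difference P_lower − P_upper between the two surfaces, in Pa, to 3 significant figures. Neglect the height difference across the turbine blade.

The pressure is lower where the speed is higher: ΔP = ½ρ(v_up² − v_low²).
ΔP = ½·1.08·(57.2² − 43.2²) = 759 Pa.

ΔP ≈ 759 Pa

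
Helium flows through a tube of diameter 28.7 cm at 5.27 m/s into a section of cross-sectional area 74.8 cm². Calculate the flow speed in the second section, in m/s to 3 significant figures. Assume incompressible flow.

v₂ = 45.6 m/s

Mass conservation (A₁v₁ = A₂v₂) gives v₂ = 5.27 × 647/74.8 = 45.6 m/s.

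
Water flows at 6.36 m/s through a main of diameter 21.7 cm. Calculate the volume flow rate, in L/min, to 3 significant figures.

Q = A·v = 0.0370 m² × 6.36 m/s = 0.235 m³/s.
Converting: 0.235 m³/s × 60000 = 14100 L/min.

Q ≈ 14100 L/min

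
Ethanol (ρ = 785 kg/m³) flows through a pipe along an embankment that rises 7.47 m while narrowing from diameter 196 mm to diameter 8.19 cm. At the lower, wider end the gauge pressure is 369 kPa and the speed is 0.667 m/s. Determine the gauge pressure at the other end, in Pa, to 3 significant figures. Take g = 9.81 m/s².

The volume flow rate is constant, so v₂ = (A₁/A₂)v₁ = (302/52.7)·0.667 = 3.82 m/s.
Bernoulli: P₁ + ½ρv₁² + ρg h₁ = P₂ + ½ρv₂² + ρg h₂, so P₂ = P₁ + ½ρ(v₁² − v₂²) − ρg(h₂ − h₁).
P₂ = 369000 + ½·785·(0.667² − 3.82²) − 785·9.81·(+7.47) = 369000 + (-5550) − (57500) = 306000 Pa.

P₂ ≈ 306000 Pa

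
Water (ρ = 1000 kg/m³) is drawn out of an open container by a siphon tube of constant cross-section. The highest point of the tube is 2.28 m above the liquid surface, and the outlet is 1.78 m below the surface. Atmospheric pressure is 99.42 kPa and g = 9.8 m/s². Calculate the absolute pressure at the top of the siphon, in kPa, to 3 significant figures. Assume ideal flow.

Bernoulli surface→outlet gives ½v² = g·h_out, so v = √(2·9.8·1.78) = 5.91 m/s.
The bore is uniform, so the speed at the crest is the same v. Bernoulli surface→crest: P_atm = P_top + ½ρv² + ρg·h_top.
P_top = 99420 − ½·1000·5.91² − 1000·9.8·2.28 = 59600 Pa.

59.6 kPa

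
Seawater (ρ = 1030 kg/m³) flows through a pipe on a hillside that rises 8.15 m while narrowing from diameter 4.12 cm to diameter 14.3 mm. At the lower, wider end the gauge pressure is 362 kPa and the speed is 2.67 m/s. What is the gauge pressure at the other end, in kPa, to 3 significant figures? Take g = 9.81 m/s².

By continuity, v₂ = v₁·A₁/A₂ = 2.67·(13.3/1.61) = 22.2 m/s.
Bernoulli: P₁ + ½ρv₁² + ρg h₁ = P₂ + ½ρv₂² + ρg h₂, so P₂ = P₁ + ½ρ(v₁² − v₂²) − ρg(h₂ − h₁).
P₂ = 362000 + ½·1030·(2.67² − 22.2²) − 1030·9.81·(+8.15) = 362000 + (-249000) − (82400) = 30300 Pa.

P₂ ≈ 30.3 kPa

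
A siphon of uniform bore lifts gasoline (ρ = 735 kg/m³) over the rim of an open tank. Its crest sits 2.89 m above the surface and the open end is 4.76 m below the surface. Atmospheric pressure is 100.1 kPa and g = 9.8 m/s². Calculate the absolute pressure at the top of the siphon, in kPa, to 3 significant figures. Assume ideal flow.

The outlet speed comes from Torricelli: v = √(2g·4.76) = 9.66 m/s.
With constant cross-section the crest speed equals v; applying Bernoulli from the surface up to the crest, P_top = P_atm − ½ρv² − ρg·h_top.
P_top = 100100 − ½·735·9.66² − 735·9.8·2.89 = 45000 Pa.

P_top = 45.0 kPa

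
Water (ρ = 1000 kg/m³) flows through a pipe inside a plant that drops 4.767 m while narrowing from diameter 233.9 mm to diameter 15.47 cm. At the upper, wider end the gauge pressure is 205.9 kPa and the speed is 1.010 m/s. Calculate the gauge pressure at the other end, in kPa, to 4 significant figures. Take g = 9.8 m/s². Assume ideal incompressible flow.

By continuity, v₂ = v₁·A₁/A₂ = 1.010·(429.7/188.0) = 2.309 m/s.
Applying Bernoulli between the two ends and solving for P₂: P₂ = P₁ + ½ρ(v₁² − v₂²) − ρgΔh.
P₂ = 205900 + ½·1000·(1.010² − 2.309²) − 1000·9.8·(−4.767) = 205900 + (-2155) − (-46720) = 250500 Pa.

250.5 kPa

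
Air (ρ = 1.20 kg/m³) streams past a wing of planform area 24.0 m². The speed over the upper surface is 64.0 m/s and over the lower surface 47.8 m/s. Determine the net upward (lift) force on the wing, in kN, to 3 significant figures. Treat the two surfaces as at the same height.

F = 26.1 kN

With equal heights on the two surfaces, Bernoulli gives P_lower − P_upper = ½ρ(v_upper² − v_lower²).
ΔP = ½·1.20·(64.0² − 47.8²) = 1090 Pa.
Lift = ΔP · A = 1090 × 24.0 = 26100 N.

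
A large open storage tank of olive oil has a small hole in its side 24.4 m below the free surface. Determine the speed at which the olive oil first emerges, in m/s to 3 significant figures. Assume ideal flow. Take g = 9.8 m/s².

With the surface at rest and both surface and jet at atmospheric pressure, Bernoulli gives ρg h = ½ρv², so v = √(2gh) = √(2·9.8·24.4) = 21.9 m/s.

v ≈ 21.9 m/s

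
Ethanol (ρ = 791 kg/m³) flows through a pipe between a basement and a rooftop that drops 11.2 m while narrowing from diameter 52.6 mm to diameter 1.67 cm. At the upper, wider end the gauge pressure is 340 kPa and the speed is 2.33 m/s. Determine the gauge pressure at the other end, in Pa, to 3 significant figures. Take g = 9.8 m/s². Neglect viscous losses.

P₂ ≈ 218000 Pa

The volume flow rate is constant, so v₂ = (A₁/A₂)v₁ = (21.7/2.19)·2.33 = 23.1 m/s.
Energy conservation along the streamline gives P₂ = P₁ − ½ρ(v₂² − v₁²) − ρg(h₂ − h₁).
P₂ = 340000 + ½·791·(2.33² − 23.1²) − 791·9.8·(−11.2) = 340000 + (-209000) − (-86800) = 218000 Pa.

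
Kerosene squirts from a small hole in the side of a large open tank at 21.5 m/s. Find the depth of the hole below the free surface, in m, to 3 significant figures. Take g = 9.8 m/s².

Torricelli: v = √(2gh), so h = v²/(2g).
h = 21.5²/(2·9.8) = 462/19.60 = 23.6 m.

h ≈ 23.6 m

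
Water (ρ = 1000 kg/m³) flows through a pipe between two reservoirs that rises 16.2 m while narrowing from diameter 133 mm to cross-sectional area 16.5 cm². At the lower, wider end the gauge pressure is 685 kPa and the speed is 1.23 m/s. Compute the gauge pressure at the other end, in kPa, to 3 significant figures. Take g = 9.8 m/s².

P₂ ≈ 473 kPa

By continuity, v₂ = v₁·A₁/A₂ = 1.23·(139/16.5) = 10.4 m/s.
Bernoulli: P₁ + ½ρv₁² + ρg h₁ = P₂ + ½ρv₂² + ρg h₂, so P₂ = P₁ + ½ρ(v₁² − v₂²) − ρg(h₂ − h₁).
P₂ = 685000 + ½·1000·(1.23² − 10.4²) − 1000·9.8·(+16.2) = 685000 + (-52900) − (159000) = 473000 Pa.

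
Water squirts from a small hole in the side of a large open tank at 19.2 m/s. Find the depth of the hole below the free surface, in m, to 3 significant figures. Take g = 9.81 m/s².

h ≈ 18.8 m

Inverting v = √(2gh) gives h = v² / 2g.
h = 19.2²/(2·9.81) = 369/19.62 = 18.8 m.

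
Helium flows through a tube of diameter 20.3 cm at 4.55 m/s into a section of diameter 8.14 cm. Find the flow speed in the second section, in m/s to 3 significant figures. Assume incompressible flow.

Mass conservation (A₁v₁ = A₂v₂) gives v₂ = 4.55 × 324/52.0 = 28.3 m/s.

v₂ ≈ 28.3 m/s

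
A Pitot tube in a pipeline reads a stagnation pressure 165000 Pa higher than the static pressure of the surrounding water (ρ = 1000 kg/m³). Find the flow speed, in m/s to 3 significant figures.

v ≈ 18.2 m/s

The dynamic pressure equals the rise in static pressure at the stagnation point: ΔP = ½ρv².
v = √(2ΔP/ρ) = √(2·165000/1000) = 18.2 m/s.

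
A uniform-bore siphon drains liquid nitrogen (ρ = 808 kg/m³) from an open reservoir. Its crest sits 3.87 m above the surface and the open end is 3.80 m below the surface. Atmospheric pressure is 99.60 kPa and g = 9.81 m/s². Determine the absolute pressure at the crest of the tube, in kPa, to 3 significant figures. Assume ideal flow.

P_top ≈ 38.8 kPa

From the surface to the outlet (both open to atmosphere, surface at rest): v = √(2g·h_out) = √(2·9.81·3.80) = 8.63 m/s.
Continuity keeps v the same throughout the tube; from surface to crest, P_atm + 0 = P_top + ½ρv² + ρg·h_top.
P_top = 99600 − ½·808·8.63² − 808·9.81·3.87 = 38800 Pa.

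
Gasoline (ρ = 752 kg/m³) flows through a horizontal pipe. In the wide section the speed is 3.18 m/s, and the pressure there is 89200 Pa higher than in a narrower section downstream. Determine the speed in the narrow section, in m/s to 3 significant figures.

v₂ ≈ 15.7 m/s

Along the level pipe P + ½ρv² is conserved, hence v₂² = v₁² + 2(P₁ − P₂)/ρ.
v₂ = √(3.18² + 2·89200/752) = √(10.1 + 237) = 15.7 m/s.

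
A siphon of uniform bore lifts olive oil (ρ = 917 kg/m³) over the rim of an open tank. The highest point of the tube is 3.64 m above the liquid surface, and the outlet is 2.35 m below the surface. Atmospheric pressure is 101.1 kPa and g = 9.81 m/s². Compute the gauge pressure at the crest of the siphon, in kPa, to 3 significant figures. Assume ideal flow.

From the surface to the outlet (both open to atmosphere, surface at rest): v = √(2g·h_out) = √(2·9.81·2.35) = 6.79 m/s.
The bore is uniform, so the speed at the crest is the same v. Bernoulli surface→crest: P_atm = P_top + ½ρv² + ρg·h_top.
P_top = 101100 − ½·917·6.79² − 917·9.81·3.64 = 47200 Pa. So P_gauge = P_top − P_atm = -53900 Pa.

P_gauge ≈ -53.9 kPa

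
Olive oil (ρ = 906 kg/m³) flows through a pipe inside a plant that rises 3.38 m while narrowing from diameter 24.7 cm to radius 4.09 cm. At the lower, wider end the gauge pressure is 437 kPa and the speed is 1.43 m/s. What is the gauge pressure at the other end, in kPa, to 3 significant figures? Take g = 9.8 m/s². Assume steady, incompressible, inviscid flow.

P₂ ≈ 331 kPa

The volume flow rate is constant, so v₂ = (A₁/A₂)v₁ = (479/52.6)·1.43 = 13.0 m/s.
Bernoulli: P₁ + ½ρv₁² + ρg h₁ = P₂ + ½ρv₂² + ρg h₂, so P₂ = P₁ + ½ρ(v₁² − v₂²) − ρg(h₂ − h₁).
P₂ = 437000 + ½·906·(1.43² − 13.0²) − 906·9.8·(+3.38) = 437000 + (-76100) − (30000) = 331000 Pa.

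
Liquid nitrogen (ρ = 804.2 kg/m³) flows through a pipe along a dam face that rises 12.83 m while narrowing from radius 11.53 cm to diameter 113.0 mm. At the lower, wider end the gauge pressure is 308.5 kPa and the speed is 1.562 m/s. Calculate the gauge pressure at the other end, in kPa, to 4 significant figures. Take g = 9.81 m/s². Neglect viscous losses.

191.2 kPa

The volume flow rate is constant, so v₂ = (A₁/A₂)v₁ = (417.6/100.3)·1.562 = 6.505 m/s.
Bernoulli: P₁ + ½ρv₁² + ρg h₁ = P₂ + ½ρv₂² + ρg h₂, so P₂ = P₁ + ½ρ(v₁² − v₂²) − ρg(h₂ − h₁).
P₂ = 308500 + ½·804.2·(1.562² − 6.505²) − 804.2·9.81·(+12.83) = 308500 + (-16030) − (101200) = 191200 Pa.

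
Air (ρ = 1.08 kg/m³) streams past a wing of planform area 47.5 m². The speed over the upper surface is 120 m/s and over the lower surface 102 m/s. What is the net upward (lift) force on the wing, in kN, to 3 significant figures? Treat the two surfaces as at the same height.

From P + ½ρv² = const at equal height, P_low − P_up = ½ρ(v_up² − v_low²).
ΔP = ½·1.08·(120² − 102²) = 2160 Pa.
Lift = ΔP · A = 2160 × 47.5 = 102000 N.

102 kN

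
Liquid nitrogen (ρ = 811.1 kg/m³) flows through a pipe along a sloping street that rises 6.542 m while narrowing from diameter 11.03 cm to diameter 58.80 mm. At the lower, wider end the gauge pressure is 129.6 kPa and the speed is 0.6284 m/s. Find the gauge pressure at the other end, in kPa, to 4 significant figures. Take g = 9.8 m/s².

P₂ ≈ 75.78 kPa

Mass conservation (A₁v₁ = A₂v₂) gives v₂ = 0.6284 × 95.55/27.15 = 2.211 m/s.
Bernoulli: P₁ + ½ρv₁² + ρg h₁ = P₂ + ½ρv₂² + ρg h₂, so P₂ = P₁ + ½ρ(v₁² − v₂²) − ρg(h₂ − h₁).
P₂ = 129600 + ½·811.1·(0.6284² − 2.211²) − 811.1·9.8·(+6.542) = 129600 + (-1823) − (52000) = 75780 Pa.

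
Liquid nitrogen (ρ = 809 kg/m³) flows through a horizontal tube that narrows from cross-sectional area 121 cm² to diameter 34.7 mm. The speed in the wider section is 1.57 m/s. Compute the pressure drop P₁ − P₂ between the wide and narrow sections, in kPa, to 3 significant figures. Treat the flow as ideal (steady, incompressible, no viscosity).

162 kPa

By continuity, v₂ = v₁·A₁/A₂ = 1.57·(121/9.46) = 20.1 m/s.
With no height change, Bernoulli's equation is P₁ + ½ρv₁² = P₂ + ½ρv₂².
P₁ − P₂ = ½·809·(20.1² − 1.57²) = ½·809·401 = 162000 Pa.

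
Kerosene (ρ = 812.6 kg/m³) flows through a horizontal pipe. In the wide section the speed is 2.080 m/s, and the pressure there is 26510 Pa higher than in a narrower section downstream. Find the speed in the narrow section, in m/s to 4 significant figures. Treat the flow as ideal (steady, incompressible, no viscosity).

8.341 m/s

Along the level pipe P + ½ρv² is conserved, hence v₂² = v₁² + 2(P₁ − P₂)/ρ.
v₂ = √(2.080² + 2·26510/812.6) = √(4.326 + 65.25) = 8.341 m/s.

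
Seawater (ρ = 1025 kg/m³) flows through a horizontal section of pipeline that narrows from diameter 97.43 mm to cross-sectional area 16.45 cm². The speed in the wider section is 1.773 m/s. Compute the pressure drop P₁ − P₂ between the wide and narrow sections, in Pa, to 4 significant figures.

Continuity gives A₁v₁ = A₂v₂, so v₂ = (74.55 cm²)/(16.45 cm²) × 1.773 m/s = 8.036 m/s.
Along the horizontal streamline, P + ½ρv² is constant.
P₁ − P₂ = ½·1025·(8.036² − 1.773²) = ½·1025·61.43 = 31480 Pa.

ΔP = 31480 Pa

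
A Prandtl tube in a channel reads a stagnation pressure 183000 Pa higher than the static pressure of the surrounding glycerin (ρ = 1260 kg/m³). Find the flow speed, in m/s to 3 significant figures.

Bernoulli between the free stream and the stagnation point: ½ρv² = P_stag − P_static.
v = √(2ΔP/ρ) = √(2·183000/1260) = 17.0 m/s.

v = 17.0 m/s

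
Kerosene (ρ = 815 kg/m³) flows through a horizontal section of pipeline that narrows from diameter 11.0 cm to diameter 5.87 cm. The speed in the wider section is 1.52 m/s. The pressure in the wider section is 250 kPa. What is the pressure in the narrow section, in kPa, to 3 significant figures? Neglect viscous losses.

Continuity gives A₁v₁ = A₂v₂, so v₂ = (95.0 cm²)/(27.1 cm²) × 1.52 m/s = 5.34 m/s.
With no height change, Bernoulli's equation is P₁ + ½ρv₁² = P₂ + ½ρv₂².
P₂ = P₁ − ½ρ(v₂² − v₁²) = 250000 − ½·815·(5.34² − 1.52²) = 250000 − 10700 = 239000 Pa.

P₂ ≈ 239 kPa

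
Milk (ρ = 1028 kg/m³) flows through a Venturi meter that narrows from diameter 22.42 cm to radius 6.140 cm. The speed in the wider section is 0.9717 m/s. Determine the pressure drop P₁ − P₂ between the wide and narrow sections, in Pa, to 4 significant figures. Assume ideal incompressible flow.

4907 Pa

The volume flow rate is constant, so v₂ = (A₁/A₂)v₁ = (394.8/118.4)·0.9717 = 3.239 m/s.
Along the horizontal streamline, P + ½ρv² is constant.
P₁ − P₂ = ½·1028·(3.239² − 0.9717²) = ½·1028·9.547 = 4907 Pa.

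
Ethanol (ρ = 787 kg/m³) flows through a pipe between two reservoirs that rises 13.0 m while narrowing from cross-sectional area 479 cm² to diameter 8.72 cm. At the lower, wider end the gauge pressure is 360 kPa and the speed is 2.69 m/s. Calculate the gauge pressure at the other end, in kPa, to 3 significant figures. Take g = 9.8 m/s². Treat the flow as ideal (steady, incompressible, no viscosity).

P₂ ≈ 79.4 kPa

By continuity, v₂ = v₁·A₁/A₂ = 2.69·(479/59.7) = 21.6 m/s.
Energy conservation along the streamline gives P₂ = P₁ − ½ρ(v₂² − v₁²) − ρg(h₂ − h₁).
P₂ = 360000 + ½·787·(2.69² − 21.6²) − 787·9.8·(+13.0) = 360000 + (-180000) − (100000) = 79400 Pa.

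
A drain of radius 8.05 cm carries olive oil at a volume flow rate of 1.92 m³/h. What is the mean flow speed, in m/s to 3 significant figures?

0.0262 m/s

Q = 1.92 m³/h = 0.000533 m³/s.
v = Q/A = 0.000533 / 0.0204 = 0.0262 m/s.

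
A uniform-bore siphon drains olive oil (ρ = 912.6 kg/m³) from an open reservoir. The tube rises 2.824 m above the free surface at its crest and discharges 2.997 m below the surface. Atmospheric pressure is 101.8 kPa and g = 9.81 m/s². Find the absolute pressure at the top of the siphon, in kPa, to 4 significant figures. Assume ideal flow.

49.69 kPa

From the surface to the outlet (both open to atmosphere, surface at rest): v = √(2g·h_out) = √(2·9.81·2.997) = 7.668 m/s.
The bore is uniform, so the speed at the crest is the same v. Bernoulli surface→crest: P_atm = P_top + ½ρv² + ρg·h_top.
P_top = 101800 − ½·912.6·7.668² − 912.6·9.81·2.824 = 49690 Pa.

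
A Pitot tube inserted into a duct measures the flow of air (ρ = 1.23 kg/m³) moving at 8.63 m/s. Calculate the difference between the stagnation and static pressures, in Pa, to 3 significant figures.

ΔP = 45.8 Pa

At the stagnation point the flow is brought to rest, so Bernoulli gives P_stag − P_static = ½ρv².
ΔP = ½·1.23·8.63² = 45.8 Pa.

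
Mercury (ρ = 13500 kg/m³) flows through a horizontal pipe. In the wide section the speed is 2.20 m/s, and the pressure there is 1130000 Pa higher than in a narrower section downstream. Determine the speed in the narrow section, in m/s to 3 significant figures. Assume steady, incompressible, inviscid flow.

Along the level pipe P + ½ρv² is conserved, hence v₂² = v₁² + 2(P₁ − P₂)/ρ.
v₂ = √(2.20² + 2·1130000/13500) = √(4.84 + 167) = 13.1 m/s.

13.1 m/s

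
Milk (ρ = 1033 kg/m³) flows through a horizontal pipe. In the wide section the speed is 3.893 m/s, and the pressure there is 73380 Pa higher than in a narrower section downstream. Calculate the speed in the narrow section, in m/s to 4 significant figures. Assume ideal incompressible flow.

v₂ ≈ 12.54 m/s

Horizontal Bernoulli: P₁ + ½ρv₁² = P₂ + ½ρv₂², so v₂² = v₁² + 2(P₁ − P₂)/ρ.
v₂ = √(3.893² + 2·73380/1033) = √(15.16 + 142.1) = 12.54 m/s.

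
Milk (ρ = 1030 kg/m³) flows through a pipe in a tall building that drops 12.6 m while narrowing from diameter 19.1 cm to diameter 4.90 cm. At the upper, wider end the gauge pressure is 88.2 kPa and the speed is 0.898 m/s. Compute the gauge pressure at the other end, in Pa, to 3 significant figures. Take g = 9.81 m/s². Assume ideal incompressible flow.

The volume flow rate is constant, so v₂ = (A₁/A₂)v₁ = (287/18.9)·0.898 = 13.6 m/s.
Energy conservation along the streamline gives P₂ = P₁ − ½ρ(v₂² − v₁²) − ρg(h₂ − h₁).
P₂ = 88200 + ½·1030·(0.898² − 13.6²) − 1030·9.81·(−12.6) = 88200 + (-95500) − (-127000) = 120000 Pa.

120000 Pa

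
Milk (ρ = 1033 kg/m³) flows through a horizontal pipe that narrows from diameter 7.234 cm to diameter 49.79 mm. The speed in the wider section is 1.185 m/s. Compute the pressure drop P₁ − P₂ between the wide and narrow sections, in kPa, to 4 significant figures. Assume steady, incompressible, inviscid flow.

2.507 kPa

By continuity, v₂ = v₁·A₁/A₂ = 1.185·(41.10/19.47) = 2.501 m/s.
The pipe is horizontal, so Bernoulli reduces to P₁ + ½ρv₁² = P₂ + ½ρv₂².
P₁ − P₂ = ½·1033·(2.501² − 1.185²) = ½·1033·4.853 = 2507 Pa.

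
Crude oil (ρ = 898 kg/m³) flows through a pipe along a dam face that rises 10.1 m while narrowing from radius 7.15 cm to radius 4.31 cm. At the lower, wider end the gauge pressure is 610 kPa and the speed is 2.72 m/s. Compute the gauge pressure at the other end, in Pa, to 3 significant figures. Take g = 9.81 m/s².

P₂ ≈ 499000 Pa

The volume flow rate is constant, so v₂ = (A₁/A₂)v₁ = (161/58.4)·2.72 = 7.49 m/s.
Applying Bernoulli between the two ends and solving for P₂: P₂ = P₁ + ½ρ(v₁² − v₂²) − ρgΔh.
P₂ = 610000 + ½·898·(2.72² − 7.49²) − 898·9.81·(+10.1) = 610000 + (-21800) − (89000) = 499000 Pa.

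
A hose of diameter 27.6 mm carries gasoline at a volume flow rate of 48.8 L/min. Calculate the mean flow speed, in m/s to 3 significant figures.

1.36 m/s

Q = 48.8 L/min = 0.000813 m³/s.
v = Q/A = 0.000813 / 0.000598 = 1.36 m/s.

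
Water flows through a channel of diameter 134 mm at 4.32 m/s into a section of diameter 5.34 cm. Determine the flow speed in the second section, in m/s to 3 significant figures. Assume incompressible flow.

By continuity, v₂ = v₁·A₁/A₂ = 4.32·(141/22.4) = 27.2 m/s.

27.2 m/s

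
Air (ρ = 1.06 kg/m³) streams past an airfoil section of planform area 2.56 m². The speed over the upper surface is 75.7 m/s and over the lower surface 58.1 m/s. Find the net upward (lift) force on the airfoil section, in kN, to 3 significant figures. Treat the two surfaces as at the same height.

F = 3.20 kN

The faster flow above has the lower pressure; Bernoulli (same height) gives ΔP = ½ρ(v_up² − v_low²).
ΔP = ½·1.06·(75.7² − 58.1²) = 1250 Pa.
Lift = ΔP · A = 1250 × 2.56 = 3200 N.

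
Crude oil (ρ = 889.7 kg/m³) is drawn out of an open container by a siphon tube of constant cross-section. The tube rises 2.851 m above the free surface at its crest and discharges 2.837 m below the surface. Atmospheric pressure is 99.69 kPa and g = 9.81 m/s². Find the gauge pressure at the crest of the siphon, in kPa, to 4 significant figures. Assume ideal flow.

P_gauge ≈ -49.64 kPa

From the surface to the outlet (both open to atmosphere, surface at rest): v = √(2g·h_out) = √(2·9.81·2.837) = 7.461 m/s.
With constant cross-section the crest speed equals v; applying Bernoulli from the surface up to the crest, P_top = P_atm − ½ρv² − ρg·h_top.
P_top = 99690 − ½·889.7·7.461² − 889.7·9.81·2.851 = 50050 Pa. So P_gauge = P_top − P_atm = -49640 Pa.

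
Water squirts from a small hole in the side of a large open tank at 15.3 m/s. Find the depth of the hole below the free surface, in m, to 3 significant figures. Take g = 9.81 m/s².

h ≈ 11.9 m

Torricelli: v = √(2gh), so h = v²/(2g).
h = 15.3²/(2·9.81) = 234/19.62 = 11.9 m.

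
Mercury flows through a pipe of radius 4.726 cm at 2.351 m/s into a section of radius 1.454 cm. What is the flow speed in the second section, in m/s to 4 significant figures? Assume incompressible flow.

The volume flow rate is constant, so v₂ = (A₁/A₂)v₁ = (70.17/6.642)·2.351 = 24.84 m/s.

24.84 m/s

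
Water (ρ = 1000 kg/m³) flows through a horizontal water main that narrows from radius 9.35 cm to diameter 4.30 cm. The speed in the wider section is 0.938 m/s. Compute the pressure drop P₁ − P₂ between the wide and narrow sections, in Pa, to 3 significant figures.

By continuity, v₂ = v₁·A₁/A₂ = 0.938·(275/14.5) = 17.7 m/s.
Bernoulli (h₁ = h₂): P₁ − P₂ = ½ρ(v₂² − v₁²).
P₁ − P₂ = ½·1000·(17.7² − 0.938²) = ½·1000·314 = 157000 Pa.

ΔP ≈ 157000 Pa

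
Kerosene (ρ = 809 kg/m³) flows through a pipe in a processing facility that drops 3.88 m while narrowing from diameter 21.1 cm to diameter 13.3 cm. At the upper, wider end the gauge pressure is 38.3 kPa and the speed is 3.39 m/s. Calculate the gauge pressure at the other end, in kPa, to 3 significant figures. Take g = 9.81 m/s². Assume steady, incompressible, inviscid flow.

Mass conservation (A₁v₁ = A₂v₂) gives v₂ = 3.39 × 350/139 = 8.53 m/s.
Energy conservation along the streamline gives P₂ = P₁ − ½ρ(v₂² − v₁²) − ρg(h₂ − h₁).
P₂ = 38300 + ½·809·(3.39² − 8.53²) − 809·9.81·(−3.88) = 38300 + (-24800) − (-30800) = 44300 Pa.

P₂ = 44.3 kPa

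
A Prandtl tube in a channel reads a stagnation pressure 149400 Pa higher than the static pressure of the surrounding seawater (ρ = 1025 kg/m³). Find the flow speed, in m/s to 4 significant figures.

The dynamic pressure equals the rise in static pressure at the stagnation point: ΔP = ½ρv².
v = √(2ΔP/ρ) = √(2·149400/1025) = 17.07 m/s.

v = 17.07 m/s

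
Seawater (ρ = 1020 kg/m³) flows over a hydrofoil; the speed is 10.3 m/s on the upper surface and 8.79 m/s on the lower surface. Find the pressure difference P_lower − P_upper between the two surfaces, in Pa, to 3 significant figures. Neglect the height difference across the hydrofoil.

ΔP ≈ 14700 Pa

The pressure is lower where the speed is higher: ΔP = ½ρ(v_up² − v_low²).
ΔP = ½·1020·(10.3² − 8.79²) = 14700 Pa.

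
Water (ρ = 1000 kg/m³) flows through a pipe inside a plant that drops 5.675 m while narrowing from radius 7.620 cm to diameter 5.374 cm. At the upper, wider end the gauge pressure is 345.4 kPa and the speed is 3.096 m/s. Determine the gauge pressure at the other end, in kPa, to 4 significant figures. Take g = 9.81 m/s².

Continuity gives A₁v₁ = A₂v₂, so v₂ = (182.4 cm²)/(22.68 cm²) × 3.096 m/s = 24.90 m/s.
Bernoulli: P₁ + ½ρv₁² + ρg h₁ = P₂ + ½ρv₂² + ρg h₂, so P₂ = P₁ + ½ρ(v₁² − v₂²) − ρg(h₂ − h₁).
P₂ = 345400 + ½·1000·(3.096² − 24.90²) − 1000·9.81·(−5.675) = 345400 + (-305200) − (-55670) = 95890 Pa.

95.89 kPa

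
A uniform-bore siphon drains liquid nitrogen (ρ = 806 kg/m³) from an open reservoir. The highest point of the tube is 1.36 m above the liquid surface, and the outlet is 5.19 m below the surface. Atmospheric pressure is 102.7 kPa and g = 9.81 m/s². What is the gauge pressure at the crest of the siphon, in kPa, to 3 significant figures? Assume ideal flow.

From the surface to the outlet (both open to atmosphere, surface at rest): v = √(2g·h_out) = √(2·9.81·5.19) = 10.1 m/s.
Continuity keeps v the same throughout the tube; from surface to crest, P_atm + 0 = P_top + ½ρv² + ρg·h_top.
P_top = 102700 − ½·806·10.1² − 806·9.81·1.36 = 50900 Pa. So P_gauge = P_top − P_atm = -51800 Pa.

P_gauge = -51.8 kPa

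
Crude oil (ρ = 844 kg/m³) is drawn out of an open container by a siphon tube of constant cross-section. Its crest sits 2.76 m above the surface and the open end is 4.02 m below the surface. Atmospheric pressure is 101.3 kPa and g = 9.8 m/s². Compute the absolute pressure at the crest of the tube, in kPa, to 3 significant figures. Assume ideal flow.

From the surface to the outlet (both open to atmosphere, surface at rest): v = √(2g·h_out) = √(2·9.8·4.02) = 8.88 m/s.
With constant cross-section the crest speed equals v; applying Bernoulli from the surface up to the crest, P_top = P_atm − ½ρv² − ρg·h_top.
P_top = 101300 − ½·844·8.88² − 844·9.8·2.76 = 45200 Pa.

P_top = 45.2 kPa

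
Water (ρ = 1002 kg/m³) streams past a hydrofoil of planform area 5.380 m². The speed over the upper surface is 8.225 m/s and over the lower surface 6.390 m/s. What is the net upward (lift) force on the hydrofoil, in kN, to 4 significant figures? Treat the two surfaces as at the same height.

With equal heights on the two surfaces, Bernoulli gives P_lower − P_upper = ½ρ(v_upper² − v_lower²).
ΔP = ½·1002·(8.225² − 6.390²) = 13440 Pa.
Lift = ΔP · A = 13440 × 5.380 = 72290 N.

F ≈ 72.29 kN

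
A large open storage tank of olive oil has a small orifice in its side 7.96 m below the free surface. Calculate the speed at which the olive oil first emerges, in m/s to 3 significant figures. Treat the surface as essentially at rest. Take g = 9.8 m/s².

Torricelli's result v = √(2gh) gives v = √(2·9.8·7.96) = 12.5 m/s.

v ≈ 12.5 m/s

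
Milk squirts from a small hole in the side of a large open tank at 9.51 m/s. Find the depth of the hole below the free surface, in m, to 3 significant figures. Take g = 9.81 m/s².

h ≈ 4.61 m

Torricelli: v = √(2gh), so h = v²/(2g).
h = 9.51²/(2·9.81) = 90.4/19.62 = 4.61 m.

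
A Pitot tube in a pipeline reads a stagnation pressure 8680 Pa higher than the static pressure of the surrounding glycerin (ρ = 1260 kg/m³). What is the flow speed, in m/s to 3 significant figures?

v ≈ 3.71 m/s

The dynamic pressure equals the rise in static pressure at the stagnation point: ΔP = ½ρv².
v = √(2ΔP/ρ) = √(2·8680/1260) = 3.71 m/s.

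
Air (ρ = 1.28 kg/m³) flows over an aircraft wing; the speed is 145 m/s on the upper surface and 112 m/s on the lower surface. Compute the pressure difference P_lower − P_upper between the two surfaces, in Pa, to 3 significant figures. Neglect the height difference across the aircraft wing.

The pressure is lower where the speed is higher: ΔP = ½ρ(v_up² − v_low²).
ΔP = ½·1.28·(145² − 112²) = 5430 Pa.

5430 Pa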